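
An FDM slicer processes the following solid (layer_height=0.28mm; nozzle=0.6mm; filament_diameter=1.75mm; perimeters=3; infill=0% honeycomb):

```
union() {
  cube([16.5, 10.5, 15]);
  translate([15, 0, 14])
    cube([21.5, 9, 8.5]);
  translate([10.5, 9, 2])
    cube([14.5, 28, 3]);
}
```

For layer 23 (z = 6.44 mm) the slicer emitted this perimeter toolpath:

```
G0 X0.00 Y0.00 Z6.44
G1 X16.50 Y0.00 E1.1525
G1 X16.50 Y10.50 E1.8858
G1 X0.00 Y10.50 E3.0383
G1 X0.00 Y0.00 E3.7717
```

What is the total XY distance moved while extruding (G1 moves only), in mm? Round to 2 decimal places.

54.00 mm

Sum the Euclidean lengths of each G1 segment: total = 54.00 mm.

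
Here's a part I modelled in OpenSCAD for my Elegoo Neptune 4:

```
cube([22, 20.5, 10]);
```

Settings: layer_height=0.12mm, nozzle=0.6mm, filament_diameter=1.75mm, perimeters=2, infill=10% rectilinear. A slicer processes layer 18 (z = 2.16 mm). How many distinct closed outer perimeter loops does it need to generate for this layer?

1

At z = 2.16 mm: the cube is present — its section is the full 22×20.5 rectangle. The result has 1 disconnected region.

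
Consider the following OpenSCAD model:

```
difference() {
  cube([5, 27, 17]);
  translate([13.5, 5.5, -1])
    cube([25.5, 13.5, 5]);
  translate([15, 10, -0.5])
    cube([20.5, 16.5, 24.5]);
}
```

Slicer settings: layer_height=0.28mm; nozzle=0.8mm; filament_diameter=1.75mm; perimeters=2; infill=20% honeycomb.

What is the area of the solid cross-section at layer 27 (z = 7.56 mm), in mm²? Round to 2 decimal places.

135.00 mm²

At z = 7.56 mm: the cube (footprint 5×27) is included at this height (area 135.00 mm²); the cube at (13.5, 5.5) does not reach this height (z outside [-1, 4]); the 20.5×16.5 cube at (15, 10) contributes its full rectangle (area 338.25 mm²); Subtracting the remaining from the first: starting from the 5×27 cube (135.00 mm²), the 20.5×16.5 cube at (15, 10) misses the remaining region (no effect) — area = 135.00 mm². Overall, the cross-section is a single solid region. Net area = 135.00 mm².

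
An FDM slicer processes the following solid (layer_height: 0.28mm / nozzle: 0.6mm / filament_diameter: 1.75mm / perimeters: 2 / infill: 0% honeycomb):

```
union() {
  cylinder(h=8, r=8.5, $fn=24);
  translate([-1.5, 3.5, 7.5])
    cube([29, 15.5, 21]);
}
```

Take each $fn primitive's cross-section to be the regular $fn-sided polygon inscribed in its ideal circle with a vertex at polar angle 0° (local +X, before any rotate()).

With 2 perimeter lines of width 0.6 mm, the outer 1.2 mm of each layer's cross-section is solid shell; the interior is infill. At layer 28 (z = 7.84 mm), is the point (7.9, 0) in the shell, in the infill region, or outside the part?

At z = 7.84 mm: the cylinder: section is a regular 24-gon, circumradius r=8.5; the cube at (-1.5, 3.5) (footprint 29×15.5) is included at this height; Taking the union: the regions partially overlap (shared area 34.75 mm²), so overlapping operands fuse into one piece — 1 connected region. Overall, the cross-section is a single solid region. The nearest boundary edge runs (8.21, 2.20)→(8.50, 0.00); distance from the point to it = 0.59 mm. The point is inside the cross-section, 0.59 mm from the nearest boundary — within the 1.2 mm shell band (2 × 0.6).

shell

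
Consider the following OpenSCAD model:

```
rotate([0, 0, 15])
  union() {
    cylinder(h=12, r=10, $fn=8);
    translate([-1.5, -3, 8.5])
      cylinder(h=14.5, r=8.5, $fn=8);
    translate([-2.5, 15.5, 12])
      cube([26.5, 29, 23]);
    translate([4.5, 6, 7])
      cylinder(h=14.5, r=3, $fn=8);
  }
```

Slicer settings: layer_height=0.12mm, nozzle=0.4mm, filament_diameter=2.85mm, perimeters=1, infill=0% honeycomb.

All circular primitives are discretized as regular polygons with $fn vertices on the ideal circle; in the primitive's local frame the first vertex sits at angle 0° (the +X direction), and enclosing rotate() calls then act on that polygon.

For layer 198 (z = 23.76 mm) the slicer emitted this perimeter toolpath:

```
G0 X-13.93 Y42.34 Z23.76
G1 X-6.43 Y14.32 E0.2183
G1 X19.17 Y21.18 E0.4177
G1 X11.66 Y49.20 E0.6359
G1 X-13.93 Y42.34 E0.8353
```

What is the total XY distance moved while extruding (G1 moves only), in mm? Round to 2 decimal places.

Sum the Euclidean lengths of each G1 segment: total = 111.01 mm.

111.01 mm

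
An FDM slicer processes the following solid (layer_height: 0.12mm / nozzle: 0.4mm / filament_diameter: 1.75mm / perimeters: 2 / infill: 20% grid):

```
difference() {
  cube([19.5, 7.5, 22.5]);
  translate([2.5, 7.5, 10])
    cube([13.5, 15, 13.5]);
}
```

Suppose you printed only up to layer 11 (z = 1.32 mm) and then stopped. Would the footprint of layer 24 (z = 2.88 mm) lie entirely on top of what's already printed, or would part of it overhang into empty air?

Compare the two slices. At z = 1.32: the 19.5×7.5 cube contributes its full rectangle (area 146.25 mm²); the cube at (2.5, 7.5) is not intersected at this z (z outside [10, 23.5]); After the difference (first − rest): none of the subtracted shapes is present at this height, so the 19.5×7.5 cube is unchanged — area = 146.25 mm². At z = 2.88: the 19.5×7.5 cube contributes its full rectangle (area 146.25 mm²); the cube at (2.5, 7.5) does not reach this height (z outside [10, 23.5]); Taking the first minus the rest: none of the subtracted shapes is present at this height, so the 19.5×7.5 cube is unchanged — area = 146.25 mm². Checking containment: the cross-section at z = 2.88 is a subset of the cross-section at z = 1.32.

entirely on top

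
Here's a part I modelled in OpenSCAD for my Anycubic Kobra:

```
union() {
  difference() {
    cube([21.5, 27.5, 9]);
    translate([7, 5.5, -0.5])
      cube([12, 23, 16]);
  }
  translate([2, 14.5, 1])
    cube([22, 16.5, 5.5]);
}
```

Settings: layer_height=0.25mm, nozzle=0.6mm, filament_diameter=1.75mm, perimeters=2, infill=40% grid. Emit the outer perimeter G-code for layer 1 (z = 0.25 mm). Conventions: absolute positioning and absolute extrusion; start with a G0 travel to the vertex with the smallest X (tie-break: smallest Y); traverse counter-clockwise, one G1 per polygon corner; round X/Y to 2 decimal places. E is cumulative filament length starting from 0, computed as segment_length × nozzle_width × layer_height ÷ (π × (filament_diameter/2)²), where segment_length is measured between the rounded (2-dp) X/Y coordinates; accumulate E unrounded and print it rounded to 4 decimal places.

At z = 0.25 mm: the cube is present — its section is the full 21.5×27.5 rectangle; the 12×23 cube at (7, 5.5) contributes its full rectangle; Subtracting the remaining from the first: starting from the 21.5×27.5 cube, the 12×23 cube at (7, 5.5) partially overlaps it — only the 264.00 mm² overlap (of its 276.00 mm²) is removed, clipping the outline — 1 connected region; the cube at (2, 14.5) does not reach this height (z outside [1, 6.5]); Merging all regions: only that combined region is present, so the union is just that shape — 1 connected region. The outline is a single polygon with 8 vertices. Extrusion per mm of travel: 0.6 × 0.25 / (π × 0.875²) = 0.062363. Accumulating E over each segment gives final E = 8.8555.

G0 X0.00 Y0.00 Z0.25
G1 X21.50 Y0.00 E1.3408
G1 X21.50 Y27.50 E3.0558
G1 X19.00 Y27.50 E3.2117
G1 X19.00 Y5.50 E4.5837
G1 X7.00 Y5.50 E5.3320
G1 X7.00 Y27.50 E6.7040
G1 X0.00 Y27.50 E7.1405
G1 X0.00 Y0.00 E8.8555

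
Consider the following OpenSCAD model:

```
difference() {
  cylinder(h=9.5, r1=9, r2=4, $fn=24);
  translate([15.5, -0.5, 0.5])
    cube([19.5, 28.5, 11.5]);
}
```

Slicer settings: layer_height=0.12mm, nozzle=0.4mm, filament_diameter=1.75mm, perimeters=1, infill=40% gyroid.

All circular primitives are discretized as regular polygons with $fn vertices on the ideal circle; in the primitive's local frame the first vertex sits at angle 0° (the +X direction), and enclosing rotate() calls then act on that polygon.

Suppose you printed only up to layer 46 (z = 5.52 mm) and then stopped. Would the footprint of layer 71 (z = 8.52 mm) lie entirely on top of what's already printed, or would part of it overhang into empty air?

Compare the two slices. At z = 5.52: the cone (r1=9→r2=4) has section circumradius 6.095 here — a regular 24-gon (area = (24/2)·6.095²·sin(360°/24) = 115.37 mm²); the 19.5×28.5 cube at (15.5, -0.5) contributes its full rectangle (area 555.75 mm²); Subtracting the remaining from the first: starting from the cone (115.37 mm²), the 19.5×28.5 cube at (15.5, -0.5) misses the remaining region (no effect) — area = 115.37 mm². At z = 8.52: the cone: at t=0.897 of its height the radius interpolates to r₁+(r₂−r₁)t = 4.516, giving a regular 24-gon of that circumradius (area = (24/2)·4.516²·sin(360°/24) = 63.34 mm²); the cube at (15.5, -0.5) (footprint 19.5×28.5) is included at this height (area 555.75 mm²); After the difference (first − rest): starting from the cone (63.34 mm²), the 19.5×28.5 cube at (15.5, -0.5) misses the remaining region (no effect) — area = 63.34 mm². Checking containment: the cross-section at z = 8.52 is a subset of the cross-section at z = 5.52.

entirely on top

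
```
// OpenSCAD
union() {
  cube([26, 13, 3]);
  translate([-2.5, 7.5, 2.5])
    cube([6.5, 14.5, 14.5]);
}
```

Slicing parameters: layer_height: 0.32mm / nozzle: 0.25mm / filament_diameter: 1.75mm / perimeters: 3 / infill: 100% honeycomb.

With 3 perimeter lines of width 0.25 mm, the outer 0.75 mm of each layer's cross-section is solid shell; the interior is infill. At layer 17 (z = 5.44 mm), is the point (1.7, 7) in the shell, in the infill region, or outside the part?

outside

At z = 5.44 mm: the cube does not reach this height (z outside [0, 3]); the cube at (-2.5, 7.5) is present — its section is the full 6.5×14.5 rectangle; Combining (union): only the 6.5×14.5 cube at (-2.5, 7.5) is present, so the union is just that shape — 1 connected region. Overall, the cross-section is a single solid region. The nearest boundary edge runs (-2.50, 7.50)→(4.00, 7.50); distance from the point to it = 0.50 mm. The point is not inside any of the regions above, so it lies outside the cross-section (0.50 mm from the nearest boundary).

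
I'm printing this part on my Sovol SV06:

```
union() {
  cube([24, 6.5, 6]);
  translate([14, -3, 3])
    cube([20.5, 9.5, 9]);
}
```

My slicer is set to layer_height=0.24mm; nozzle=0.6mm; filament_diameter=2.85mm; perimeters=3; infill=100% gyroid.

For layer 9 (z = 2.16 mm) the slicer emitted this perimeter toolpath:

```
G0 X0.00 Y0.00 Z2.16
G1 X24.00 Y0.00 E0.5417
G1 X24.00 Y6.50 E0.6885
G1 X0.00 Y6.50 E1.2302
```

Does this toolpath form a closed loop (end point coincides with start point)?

Start point (G0): (0.00, 0.00). End point (last G1): the path does not return to the start — open.

no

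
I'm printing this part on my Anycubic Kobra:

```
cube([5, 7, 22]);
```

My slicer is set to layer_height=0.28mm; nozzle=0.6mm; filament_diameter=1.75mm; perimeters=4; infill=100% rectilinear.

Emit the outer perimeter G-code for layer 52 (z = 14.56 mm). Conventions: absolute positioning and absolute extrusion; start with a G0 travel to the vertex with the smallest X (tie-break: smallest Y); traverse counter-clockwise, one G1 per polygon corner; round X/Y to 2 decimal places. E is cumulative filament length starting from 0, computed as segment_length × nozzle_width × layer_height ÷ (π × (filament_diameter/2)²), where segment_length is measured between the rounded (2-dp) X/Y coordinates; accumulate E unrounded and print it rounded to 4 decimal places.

G0 X0.00 Y0.00 Z14.56
G1 X5.00 Y0.00 E0.3492
G1 X5.00 Y7.00 E0.8382
G1 X0.00 Y7.00 E1.1874
G1 X0.00 Y0.00 E1.6763

At z = 14.56 mm: the cube (footprint 5×7) is included at this height. The outline is a single polygon with 4 vertices. Extrusion per mm of travel: 0.6 × 0.28 / (π × 0.875²) = 0.069846. Accumulating E over each segment gives final E = 1.6763.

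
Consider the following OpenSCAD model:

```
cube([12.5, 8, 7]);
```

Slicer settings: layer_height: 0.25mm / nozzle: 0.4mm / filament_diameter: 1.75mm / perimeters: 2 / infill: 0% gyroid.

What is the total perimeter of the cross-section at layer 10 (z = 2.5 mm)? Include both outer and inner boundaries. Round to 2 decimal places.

At z = 2.5 mm: the cube is present — its section is the full 12.5×8 rectangle (perimeter 41.00 mm). Overall, the cross-section is a single solid region. Total boundary length (outer) = 41.00 mm.

41.00 mm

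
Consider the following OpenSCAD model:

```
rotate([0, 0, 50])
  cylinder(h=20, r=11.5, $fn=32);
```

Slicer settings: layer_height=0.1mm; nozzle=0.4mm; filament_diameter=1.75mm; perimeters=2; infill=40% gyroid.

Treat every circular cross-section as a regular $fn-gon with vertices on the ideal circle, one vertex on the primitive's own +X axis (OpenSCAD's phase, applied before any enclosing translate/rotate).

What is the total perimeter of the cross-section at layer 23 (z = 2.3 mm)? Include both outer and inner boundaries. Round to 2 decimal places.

At z = 2.3 mm: the r=11.5 cylinder gives a regular 32-gon of circumradius 11.5 (constant along its height) (perimeter = 2·32·11.500·sin(180°/32) = 72.14 mm); (rotated 50° about Z; rotation is an isometry so areas/perimeters/island counts are preserved). Overall, the cross-section is a single solid region. Total boundary length (outer) = 72.14 mm.

72.14 mm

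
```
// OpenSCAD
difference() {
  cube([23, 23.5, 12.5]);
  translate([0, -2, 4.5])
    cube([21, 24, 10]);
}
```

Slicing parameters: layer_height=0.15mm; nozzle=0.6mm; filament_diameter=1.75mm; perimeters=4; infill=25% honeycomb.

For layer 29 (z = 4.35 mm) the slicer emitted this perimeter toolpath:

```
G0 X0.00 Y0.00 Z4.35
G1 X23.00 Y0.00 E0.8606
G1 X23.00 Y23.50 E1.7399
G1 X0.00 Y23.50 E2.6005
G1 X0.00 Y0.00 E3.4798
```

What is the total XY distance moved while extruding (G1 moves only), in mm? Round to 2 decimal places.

93.00 mm

Sum the Euclidean lengths of each G1 segment: total = 93.00 mm.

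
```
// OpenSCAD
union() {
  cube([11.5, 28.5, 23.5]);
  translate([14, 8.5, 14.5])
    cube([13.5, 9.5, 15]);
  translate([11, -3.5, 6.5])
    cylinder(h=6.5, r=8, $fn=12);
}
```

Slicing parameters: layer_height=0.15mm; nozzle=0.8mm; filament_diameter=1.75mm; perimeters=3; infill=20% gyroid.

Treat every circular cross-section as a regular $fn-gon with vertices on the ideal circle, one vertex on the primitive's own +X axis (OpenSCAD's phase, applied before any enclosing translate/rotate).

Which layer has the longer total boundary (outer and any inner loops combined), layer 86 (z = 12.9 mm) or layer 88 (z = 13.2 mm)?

Layer 86 (z = 12.9): the cube is present — its section is the full 11.5×28.5 rectangle (perimeter 80.00 mm); the cube at (14, 8.5) is not intersected at this z (z outside [14.5, 29.5]); the cylinder at (11, -3.5): section is a regular 12-gon, circumradius r=8 (perimeter = 2·12·8.000·sin(180°/12) = 49.69 mm); Merging all regions: the regions partially overlap (shared area 23.86 mm²), so the edge portions inside another operand are dropped and the merged outline is re-measured after clipping — boundary = 108.45 mm. So its perimeter = 108.45 mm. Layer 88 (z = 13.2): the 11.5×28.5 cube contributes its full rectangle (perimeter 80.00 mm); the cube at (14, 8.5) does not reach this height (z outside [14.5, 29.5]); the cylinder at (11, -3.5) is not intersected at this z (z outside [6.5, 13]); Taking the union: only the 11.5×28.5 cube is present, so the union is just that shape — boundary = 80.00 mm. So its perimeter = 80.00 mm. Layer 86 is larger (108.45 vs 80.00 mm).

layer 86 (z = 12.9 mm)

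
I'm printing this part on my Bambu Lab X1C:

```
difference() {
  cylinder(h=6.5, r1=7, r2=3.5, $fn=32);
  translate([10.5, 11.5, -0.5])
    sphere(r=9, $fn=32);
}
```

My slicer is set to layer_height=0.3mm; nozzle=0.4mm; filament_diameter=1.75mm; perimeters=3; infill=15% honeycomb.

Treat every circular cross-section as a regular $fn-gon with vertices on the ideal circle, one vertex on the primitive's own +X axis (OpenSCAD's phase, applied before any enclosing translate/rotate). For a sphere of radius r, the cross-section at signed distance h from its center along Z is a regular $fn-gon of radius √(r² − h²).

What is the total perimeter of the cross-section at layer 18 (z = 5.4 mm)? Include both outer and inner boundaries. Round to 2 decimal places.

At z = 5.4 mm: the cone contributes a regular 32-gon of circumradius 4.092 (interpolated between r1=7 and r2=3.5 at t=0.831) (perimeter = 2·32·4.092·sin(180°/32) = 25.67 mm); the r=9 sphere at (10.5, 11.5) slices to a regular 32-gon of circumradius 6.796 (√(r²−h²) with h=5.9 from center) (perimeter = 2·32·6.796·sin(180°/32) = 42.63 mm); Subtracting the remaining from the first: starting from the cone, the r=9 sphere at (10.5, 11.5) misses the remaining region (no effect) — boundary = 25.67 mm. Overall, the cross-section is a single solid region. Total boundary length (outer) = 25.67 mm.

25.67 mm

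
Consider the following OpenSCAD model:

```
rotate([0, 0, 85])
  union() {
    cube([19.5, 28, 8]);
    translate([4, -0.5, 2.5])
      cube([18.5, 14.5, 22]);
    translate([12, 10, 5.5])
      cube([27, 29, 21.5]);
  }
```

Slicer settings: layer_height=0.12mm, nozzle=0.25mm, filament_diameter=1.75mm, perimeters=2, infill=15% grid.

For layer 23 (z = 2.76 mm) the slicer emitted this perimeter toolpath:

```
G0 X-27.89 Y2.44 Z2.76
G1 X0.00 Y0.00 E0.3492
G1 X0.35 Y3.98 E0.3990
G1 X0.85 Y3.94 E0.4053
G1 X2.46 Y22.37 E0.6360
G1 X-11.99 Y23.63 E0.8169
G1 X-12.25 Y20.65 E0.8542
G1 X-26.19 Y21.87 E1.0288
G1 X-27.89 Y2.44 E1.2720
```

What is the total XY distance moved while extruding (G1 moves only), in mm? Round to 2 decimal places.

Sum the Euclidean lengths of each G1 segment: total = 101.99 mm.

101.99 mm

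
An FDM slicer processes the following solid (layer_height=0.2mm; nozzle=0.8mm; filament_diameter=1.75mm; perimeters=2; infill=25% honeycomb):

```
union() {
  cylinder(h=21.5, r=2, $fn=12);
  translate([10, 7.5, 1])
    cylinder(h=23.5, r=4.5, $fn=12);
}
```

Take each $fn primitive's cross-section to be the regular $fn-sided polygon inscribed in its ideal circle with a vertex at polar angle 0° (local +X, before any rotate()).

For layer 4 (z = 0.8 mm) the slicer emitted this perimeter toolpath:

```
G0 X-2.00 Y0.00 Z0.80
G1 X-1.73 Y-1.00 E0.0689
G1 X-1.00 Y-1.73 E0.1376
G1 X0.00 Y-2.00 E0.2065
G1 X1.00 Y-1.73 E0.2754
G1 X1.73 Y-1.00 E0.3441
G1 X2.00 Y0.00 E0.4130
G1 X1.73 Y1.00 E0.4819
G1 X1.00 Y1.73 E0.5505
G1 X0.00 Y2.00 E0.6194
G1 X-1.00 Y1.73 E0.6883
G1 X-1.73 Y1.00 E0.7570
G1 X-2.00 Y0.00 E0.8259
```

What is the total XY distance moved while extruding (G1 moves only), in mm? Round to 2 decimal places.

12.42 mm

Sum the Euclidean lengths of each G1 segment: total = 12.42 mm.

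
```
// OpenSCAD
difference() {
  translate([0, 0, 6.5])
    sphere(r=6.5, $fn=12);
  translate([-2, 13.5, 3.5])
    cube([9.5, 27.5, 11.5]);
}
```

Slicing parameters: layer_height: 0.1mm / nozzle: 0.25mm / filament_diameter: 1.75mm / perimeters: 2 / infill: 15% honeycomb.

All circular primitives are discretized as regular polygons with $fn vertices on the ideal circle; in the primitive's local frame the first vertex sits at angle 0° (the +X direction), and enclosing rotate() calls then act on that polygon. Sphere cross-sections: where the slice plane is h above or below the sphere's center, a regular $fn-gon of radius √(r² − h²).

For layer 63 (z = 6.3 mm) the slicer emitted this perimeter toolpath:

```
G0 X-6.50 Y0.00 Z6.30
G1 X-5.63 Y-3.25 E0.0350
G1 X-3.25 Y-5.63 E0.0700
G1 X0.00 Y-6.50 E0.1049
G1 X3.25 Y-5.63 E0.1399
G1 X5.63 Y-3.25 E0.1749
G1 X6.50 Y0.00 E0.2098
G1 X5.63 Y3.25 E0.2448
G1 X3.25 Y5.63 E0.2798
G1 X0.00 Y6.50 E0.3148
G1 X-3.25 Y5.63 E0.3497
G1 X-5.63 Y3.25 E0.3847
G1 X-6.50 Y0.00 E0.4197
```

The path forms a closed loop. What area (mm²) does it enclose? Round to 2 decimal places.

126.77 mm²

Apply the shoelace formula to the sequence of (X, Y) vertices; enclosed area = 126.77 mm².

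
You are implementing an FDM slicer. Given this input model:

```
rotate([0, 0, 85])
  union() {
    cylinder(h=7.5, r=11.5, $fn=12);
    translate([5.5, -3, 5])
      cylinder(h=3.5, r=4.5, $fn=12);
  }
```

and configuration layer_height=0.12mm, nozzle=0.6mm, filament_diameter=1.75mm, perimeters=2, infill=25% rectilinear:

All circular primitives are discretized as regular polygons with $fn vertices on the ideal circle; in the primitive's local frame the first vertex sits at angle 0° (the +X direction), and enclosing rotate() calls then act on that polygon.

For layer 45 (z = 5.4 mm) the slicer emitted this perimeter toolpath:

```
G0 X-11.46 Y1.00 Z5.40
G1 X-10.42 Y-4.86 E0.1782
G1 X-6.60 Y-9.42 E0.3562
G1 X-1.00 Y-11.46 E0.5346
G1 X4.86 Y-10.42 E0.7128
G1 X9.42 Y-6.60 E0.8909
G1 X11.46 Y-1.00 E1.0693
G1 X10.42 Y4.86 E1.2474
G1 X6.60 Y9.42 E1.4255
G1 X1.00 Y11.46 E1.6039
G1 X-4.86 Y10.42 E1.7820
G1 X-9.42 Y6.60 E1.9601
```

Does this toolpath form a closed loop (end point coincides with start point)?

no

Start point (G0): (-11.46, 1.00). End point (last G1): the path does not return to the start — open.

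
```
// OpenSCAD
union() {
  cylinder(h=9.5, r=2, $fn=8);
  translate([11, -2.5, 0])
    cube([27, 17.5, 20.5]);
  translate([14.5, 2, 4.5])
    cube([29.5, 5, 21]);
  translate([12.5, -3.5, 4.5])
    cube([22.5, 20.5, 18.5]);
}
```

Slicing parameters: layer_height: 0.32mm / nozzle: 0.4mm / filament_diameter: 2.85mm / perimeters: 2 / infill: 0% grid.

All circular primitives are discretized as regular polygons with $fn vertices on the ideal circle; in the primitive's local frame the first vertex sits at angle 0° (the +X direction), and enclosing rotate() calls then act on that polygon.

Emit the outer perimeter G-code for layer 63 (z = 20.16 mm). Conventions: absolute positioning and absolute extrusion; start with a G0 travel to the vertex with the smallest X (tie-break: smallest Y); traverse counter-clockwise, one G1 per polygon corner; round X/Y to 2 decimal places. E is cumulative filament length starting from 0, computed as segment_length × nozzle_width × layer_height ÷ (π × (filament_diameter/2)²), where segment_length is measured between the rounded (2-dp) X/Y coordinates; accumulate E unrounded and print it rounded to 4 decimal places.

G0 X11.00 Y-2.50 Z20.16
G1 X12.50 Y-2.50 E0.0301
G1 X12.50 Y-3.50 E0.0502
G1 X35.00 Y-3.50 E0.5016
G1 X35.00 Y-2.50 E0.5217
G1 X38.00 Y-2.50 E0.5819
G1 X38.00 Y2.00 E0.6722
G1 X44.00 Y2.00 E0.7926
G1 X44.00 Y7.00 E0.8929
G1 X38.00 Y7.00 E1.0133
G1 X38.00 Y15.00 E1.1738
G1 X35.00 Y15.00 E1.2340
G1 X35.00 Y17.00 E1.2741
G1 X12.50 Y17.00 E1.7256
G1 X12.50 Y15.00 E1.7657
G1 X11.00 Y15.00 E1.7958
G1 X11.00 Y-2.50 E2.1469

At z = 20.16 mm: the cylinder is absent (z outside [0, 9.5]); the cube at (11, -2.5) (footprint 27×17.5) is included at this height; the 29.5×5 cube at (14.5, 2) contributes its full rectangle; the cube at (12.5, -3.5) is present — its section is the full 22.5×20.5 rectangle; Taking the union: the regions partially overlap (shared area 511.25 mm²), so overlapping operands fuse into one piece — 1 connected region. The outline is a single polygon with 16 vertices. Extrusion per mm of travel: 0.4 × 0.32 / (π × 1.425²) = 0.020065. Accumulating E over each segment gives final E = 2.1469.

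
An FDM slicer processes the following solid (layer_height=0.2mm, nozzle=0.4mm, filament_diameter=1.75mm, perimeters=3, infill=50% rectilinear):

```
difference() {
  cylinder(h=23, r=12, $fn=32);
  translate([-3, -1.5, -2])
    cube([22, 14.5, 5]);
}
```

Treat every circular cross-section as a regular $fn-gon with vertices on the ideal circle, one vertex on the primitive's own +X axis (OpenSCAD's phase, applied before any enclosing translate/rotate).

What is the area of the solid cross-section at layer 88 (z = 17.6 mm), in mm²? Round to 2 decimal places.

449.49 mm²

At z = 17.6 mm: the r=12 cylinder gives a regular 32-gon of circumradius 12 (constant along its height) (area = (32/2)·12.000²·sin(360°/32) = 449.49 mm²); the cube at (-3, -1.5) is not intersected at this z (z outside [-2, 3]); Taking the first minus the rest: none of the subtracted shapes is present at this height, so the r=12 cylinder is unchanged — area = 449.49 mm². Overall, the cross-section is a single solid region. Net area = 449.49 mm².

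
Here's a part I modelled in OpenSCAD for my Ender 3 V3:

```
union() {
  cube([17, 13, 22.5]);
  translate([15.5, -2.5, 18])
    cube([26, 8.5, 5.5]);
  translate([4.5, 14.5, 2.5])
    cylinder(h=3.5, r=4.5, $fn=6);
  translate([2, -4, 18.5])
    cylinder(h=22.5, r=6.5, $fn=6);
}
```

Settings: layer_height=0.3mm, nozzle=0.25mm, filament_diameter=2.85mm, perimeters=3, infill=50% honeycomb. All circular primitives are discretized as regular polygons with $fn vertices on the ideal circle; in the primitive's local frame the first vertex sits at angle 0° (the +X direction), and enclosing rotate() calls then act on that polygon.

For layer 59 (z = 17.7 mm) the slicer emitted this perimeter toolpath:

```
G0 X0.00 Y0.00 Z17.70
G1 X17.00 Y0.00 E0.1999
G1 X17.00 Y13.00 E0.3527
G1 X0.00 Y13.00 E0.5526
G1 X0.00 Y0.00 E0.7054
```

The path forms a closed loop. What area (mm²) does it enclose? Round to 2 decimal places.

Apply the shoelace formula to the sequence of (X, Y) vertices; enclosed area = 221.00 mm².

221.00 mm²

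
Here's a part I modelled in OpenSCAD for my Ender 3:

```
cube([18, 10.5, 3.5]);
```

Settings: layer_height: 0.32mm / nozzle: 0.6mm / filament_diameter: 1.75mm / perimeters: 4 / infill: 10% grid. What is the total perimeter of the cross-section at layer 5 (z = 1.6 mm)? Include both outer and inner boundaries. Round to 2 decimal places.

At z = 1.6 mm: the cube (footprint 18×10.5) is included at this height (perimeter 57.00 mm). Overall, the cross-section is a single solid region. Total boundary length (outer) = 57.00 mm.

57.00 mm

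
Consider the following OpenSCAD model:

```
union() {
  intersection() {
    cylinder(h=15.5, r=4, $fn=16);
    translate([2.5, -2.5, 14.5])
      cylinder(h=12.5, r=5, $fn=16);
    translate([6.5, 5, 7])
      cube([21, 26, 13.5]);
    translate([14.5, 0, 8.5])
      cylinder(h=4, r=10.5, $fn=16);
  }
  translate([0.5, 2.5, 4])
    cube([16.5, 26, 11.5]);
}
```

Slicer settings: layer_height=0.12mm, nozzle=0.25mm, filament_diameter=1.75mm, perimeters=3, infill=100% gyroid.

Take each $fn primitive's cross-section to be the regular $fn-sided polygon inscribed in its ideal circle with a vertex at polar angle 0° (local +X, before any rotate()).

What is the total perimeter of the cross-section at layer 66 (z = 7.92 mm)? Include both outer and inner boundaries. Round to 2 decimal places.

At z = 7.92 mm: the cylinder: section is a regular 16-gon, circumradius r=4 (perimeter = 2·16·4.000·sin(180°/16) = 24.97 mm); the cylinder at (2.5, -2.5) does not reach this height (z outside [14.5, 27]); the cube at (6.5, 5) is present — its section is the full 21×26 rectangle (perimeter 94.00 mm); the cylinder at (14.5, 0) is absent (z outside [8.5, 12.5]); Taking the intersection: at least one operand is absent at this height, so nothing remains; the 16.5×26 cube at (0.5, 2.5) contributes its full rectangle (perimeter 85.00 mm); Merging all regions: only the 16.5×26 cube at (0.5, 2.5) is present, so the union is just that shape — boundary = 85.00 mm. Overall, the cross-section is a single solid region. Total boundary length (outer) = 85.00 mm.

85.00 mm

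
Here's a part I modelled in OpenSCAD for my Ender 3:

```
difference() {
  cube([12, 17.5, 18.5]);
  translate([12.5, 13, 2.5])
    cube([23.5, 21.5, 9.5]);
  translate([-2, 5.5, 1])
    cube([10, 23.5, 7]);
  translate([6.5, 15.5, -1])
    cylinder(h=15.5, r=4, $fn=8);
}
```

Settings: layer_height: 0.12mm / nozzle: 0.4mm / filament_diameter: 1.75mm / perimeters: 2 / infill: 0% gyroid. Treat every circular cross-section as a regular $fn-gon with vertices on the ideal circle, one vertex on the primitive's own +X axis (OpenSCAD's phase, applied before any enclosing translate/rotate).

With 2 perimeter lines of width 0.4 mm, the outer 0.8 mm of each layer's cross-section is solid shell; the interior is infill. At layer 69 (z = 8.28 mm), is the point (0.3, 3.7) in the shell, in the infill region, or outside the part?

shell

At z = 8.28 mm: the 12×17.5 cube contributes its full rectangle; the 23.5×21.5 cube at (12.5, 13) contributes its full rectangle; the cube at (-2, 5.5) is not intersected at this z (z outside [1, 8]); the r=4 cylinder at (6.5, 15.5) gives a regular 8-gon of circumradius 4 (constant along its height); Subtracting the remaining from the first: starting from the 12×17.5 cube, the 23.5×21.5 cube at (12.5, 13) misses the remaining region (no effect); the r=4 cylinder at (6.5, 15.5) partially overlaps it — only the 36.97 mm² overlap (of its 45.25 mm²) is removed, clipping the outline — 1 connected region. Overall, the cross-section is a single solid region. The nearest boundary edge runs (0.00, 0.00)→(0.00, 17.50); distance from the point to it = 0.30 mm. The point is inside the cross-section, 0.30 mm from the nearest boundary — within the 0.8 mm shell band (2 × 0.4).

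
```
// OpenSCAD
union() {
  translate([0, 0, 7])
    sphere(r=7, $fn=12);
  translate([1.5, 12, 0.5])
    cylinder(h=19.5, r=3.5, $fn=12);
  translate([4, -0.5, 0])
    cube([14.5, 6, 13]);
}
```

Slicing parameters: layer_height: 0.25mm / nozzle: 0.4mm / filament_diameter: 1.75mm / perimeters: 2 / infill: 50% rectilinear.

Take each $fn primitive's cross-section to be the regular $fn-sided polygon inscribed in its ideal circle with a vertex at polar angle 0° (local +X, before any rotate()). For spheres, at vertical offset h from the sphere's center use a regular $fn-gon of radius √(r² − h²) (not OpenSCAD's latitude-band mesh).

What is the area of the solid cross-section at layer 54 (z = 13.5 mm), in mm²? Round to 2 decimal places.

57.00 mm²

At z = 13.5 mm: the sphere: section is a regular 12-gon, circumradius = √(r²−h²) = √(7²−6.5²) = 2.598 (area = (12/2)·2.598²·sin(360°/12) = 20.25 mm²); the cylinder at (1.5, 12): section is a regular 12-gon, circumradius r=3.5 (area = (12/2)·3.500²·sin(360°/12) = 36.75 mm²); the cube at (4, -0.5) is absent (z outside [0, 13]); Taking the union: the 2 present regions are separate (no shared area or edge), so areas and boundary lengths simply add and each stays a separate island — area = 57.00 mm². Overall, the cross-section has 2 separate islands. Net area = 57.00 mm².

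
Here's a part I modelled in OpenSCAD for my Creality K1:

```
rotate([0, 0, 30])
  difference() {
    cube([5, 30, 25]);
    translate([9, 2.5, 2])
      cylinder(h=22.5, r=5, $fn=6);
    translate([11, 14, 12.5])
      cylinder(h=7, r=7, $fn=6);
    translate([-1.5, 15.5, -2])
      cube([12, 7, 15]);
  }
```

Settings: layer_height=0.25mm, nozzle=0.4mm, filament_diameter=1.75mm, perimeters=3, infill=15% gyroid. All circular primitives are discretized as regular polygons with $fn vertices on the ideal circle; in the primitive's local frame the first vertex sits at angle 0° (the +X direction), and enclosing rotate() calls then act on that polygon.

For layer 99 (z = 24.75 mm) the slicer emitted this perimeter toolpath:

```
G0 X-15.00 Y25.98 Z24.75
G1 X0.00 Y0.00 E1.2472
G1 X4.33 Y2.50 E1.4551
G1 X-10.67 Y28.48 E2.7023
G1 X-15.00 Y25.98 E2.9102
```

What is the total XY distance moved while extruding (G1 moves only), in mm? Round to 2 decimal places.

70.00 mm

Sum the Euclidean lengths of each G1 segment: total = 70.00 mm.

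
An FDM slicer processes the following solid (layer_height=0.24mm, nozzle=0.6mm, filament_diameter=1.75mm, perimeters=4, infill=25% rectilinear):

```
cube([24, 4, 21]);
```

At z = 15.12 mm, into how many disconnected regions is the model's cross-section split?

At z = 15.12 mm: the cube (footprint 24×4) is included at this height. The result has 1 disconnected region.

1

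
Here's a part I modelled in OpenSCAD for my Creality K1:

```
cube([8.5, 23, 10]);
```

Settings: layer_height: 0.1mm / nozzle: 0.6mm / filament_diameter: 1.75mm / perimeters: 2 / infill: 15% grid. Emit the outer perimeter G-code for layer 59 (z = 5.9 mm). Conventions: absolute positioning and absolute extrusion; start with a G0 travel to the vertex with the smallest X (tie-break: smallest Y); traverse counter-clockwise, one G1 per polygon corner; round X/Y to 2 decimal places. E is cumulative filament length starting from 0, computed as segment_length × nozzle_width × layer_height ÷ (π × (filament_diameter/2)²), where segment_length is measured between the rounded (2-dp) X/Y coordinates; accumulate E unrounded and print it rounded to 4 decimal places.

At z = 5.9 mm: the cube is present — its section is the full 8.5×23 rectangle. The outline is a single polygon with 4 vertices. Extrusion per mm of travel: 0.6 × 0.1 / (π × 0.875²) = 0.024945. Accumulating E over each segment gives final E = 1.5715.

G0 X0.00 Y0.00 Z5.90
G1 X8.50 Y0.00 E0.2120
G1 X8.50 Y23.00 E0.7858
G1 X0.00 Y23.00 E0.9978
G1 X0.00 Y0.00 E1.5715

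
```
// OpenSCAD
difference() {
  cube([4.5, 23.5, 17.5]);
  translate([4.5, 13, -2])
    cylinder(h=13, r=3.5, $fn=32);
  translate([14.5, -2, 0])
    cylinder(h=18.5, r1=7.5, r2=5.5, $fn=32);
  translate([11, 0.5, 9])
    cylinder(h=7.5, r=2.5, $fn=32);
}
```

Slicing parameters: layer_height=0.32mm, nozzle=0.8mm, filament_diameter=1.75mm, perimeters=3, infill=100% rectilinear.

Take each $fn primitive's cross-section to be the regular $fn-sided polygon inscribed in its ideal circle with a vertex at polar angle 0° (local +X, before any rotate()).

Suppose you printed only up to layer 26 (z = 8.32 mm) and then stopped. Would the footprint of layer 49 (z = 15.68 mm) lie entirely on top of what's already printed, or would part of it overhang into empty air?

Compare the two slices. At z = 8.32: the 4.5×23.5 cube contributes its full rectangle (area 105.75 mm²); the r=3.5 cylinder at (4.5, 13) gives a regular 32-gon of circumradius 3.5 (constant along its height) (area = (32/2)·3.500²·sin(360°/32) = 38.24 mm²); the cone at (14.5, -2) contributes a regular 32-gon of circumradius 6.601 (interpolated between r1=7.5 and r2=5.5 at t=0.450) (area = (32/2)·6.601²·sin(360°/32) = 135.99 mm²); the cylinder at (11, 0.5) is not intersected at this z (z outside [9, 16.5]); Subtracting the remaining from the first: starting from the 4.5×23.5 cube (105.75 mm²), the r=3.5 cylinder at (4.5, 13) partially overlaps it — only the 19.12 mm² overlap (of its 38.24 mm²) is removed, clipping the outline; the cone at (14.5, -2) misses the remaining region (no effect) — area = 86.63 mm². At z = 15.68: the cube is present — its section is the full 4.5×23.5 rectangle (area 105.75 mm²); the cylinder at (4.5, 13) is not intersected at this z (z outside [-2, 11]); the cone at (14.5, -2) contributes a regular 32-gon of circumradius 5.805 (interpolated between r1=7.5 and r2=5.5 at t=0.848) (area = (32/2)·5.805²·sin(360°/32) = 105.18 mm²); the cylinder at (11, 0.5): section is a regular 32-gon, circumradius r=2.5 (area = (32/2)·2.500²·sin(360°/32) = 19.51 mm²); Taking the first minus the rest: starting from the 4.5×23.5 cube (105.75 mm²), the cone at (14.5, -2) misses the remaining region (no effect); the r=2.5 cylinder at (11, 0.5) misses the remaining region (no effect) — area = 105.75 mm². Checking containment: at z = 15.68 the cross-section extends beyond the z = 8.32 cross-section by about 19.12 mm².

part overhangs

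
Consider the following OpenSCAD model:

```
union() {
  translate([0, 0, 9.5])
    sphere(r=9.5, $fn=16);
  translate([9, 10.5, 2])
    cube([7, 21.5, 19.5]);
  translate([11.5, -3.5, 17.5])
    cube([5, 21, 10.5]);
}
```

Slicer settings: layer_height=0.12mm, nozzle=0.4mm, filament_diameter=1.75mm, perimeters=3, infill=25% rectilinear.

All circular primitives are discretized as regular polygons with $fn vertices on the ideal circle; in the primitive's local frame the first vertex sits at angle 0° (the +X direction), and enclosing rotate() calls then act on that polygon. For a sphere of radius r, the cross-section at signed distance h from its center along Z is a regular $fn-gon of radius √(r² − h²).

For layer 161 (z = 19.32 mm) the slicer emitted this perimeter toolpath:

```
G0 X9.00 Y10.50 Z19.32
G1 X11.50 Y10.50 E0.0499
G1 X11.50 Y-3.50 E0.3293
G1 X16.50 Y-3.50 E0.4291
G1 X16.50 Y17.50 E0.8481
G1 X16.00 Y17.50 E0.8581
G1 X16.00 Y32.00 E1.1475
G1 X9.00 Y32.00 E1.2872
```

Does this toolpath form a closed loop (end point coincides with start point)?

no

Start point (G0): (9.00, 10.50). End point (last G1): the path does not return to the start — open.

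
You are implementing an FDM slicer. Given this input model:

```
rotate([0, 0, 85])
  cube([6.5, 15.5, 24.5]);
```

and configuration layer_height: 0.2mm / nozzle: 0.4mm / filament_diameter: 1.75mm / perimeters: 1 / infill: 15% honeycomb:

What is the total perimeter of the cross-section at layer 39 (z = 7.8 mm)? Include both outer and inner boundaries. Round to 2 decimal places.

44.00 mm

At z = 7.8 mm: the 6.5×15.5 cube contributes its full rectangle (perimeter 44.00 mm); (whole slice rotated 85° about Z — lengths, areas and connectivity unchanged). Overall, the cross-section is a single solid region. Total boundary length (outer) = 44.00 mm.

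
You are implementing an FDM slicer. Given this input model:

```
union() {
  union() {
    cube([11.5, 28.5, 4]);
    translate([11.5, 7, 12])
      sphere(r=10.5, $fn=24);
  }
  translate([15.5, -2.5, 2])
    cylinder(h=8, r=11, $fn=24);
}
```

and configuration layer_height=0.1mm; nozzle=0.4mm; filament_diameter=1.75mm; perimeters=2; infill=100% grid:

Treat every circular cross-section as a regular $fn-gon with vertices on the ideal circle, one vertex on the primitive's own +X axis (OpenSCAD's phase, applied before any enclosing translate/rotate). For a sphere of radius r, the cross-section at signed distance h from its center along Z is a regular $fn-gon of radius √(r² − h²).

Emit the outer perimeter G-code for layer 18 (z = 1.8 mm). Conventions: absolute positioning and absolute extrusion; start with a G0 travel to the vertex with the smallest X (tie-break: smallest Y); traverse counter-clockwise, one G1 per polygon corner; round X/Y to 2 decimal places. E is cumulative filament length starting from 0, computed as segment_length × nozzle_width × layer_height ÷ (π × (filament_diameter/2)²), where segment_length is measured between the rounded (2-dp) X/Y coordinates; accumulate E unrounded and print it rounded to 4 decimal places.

At z = 1.8 mm: the 11.5×28.5 cube contributes its full rectangle; the sphere at (11.5, 7): section is a regular 24-gon, circumradius = √(r²−h²) = √(10.5²−10.2²) = 2.492; Combining (union): the regions partially overlap (shared area 9.64 mm²), so overlapping operands fuse into one piece — 1 connected region; the cylinder at (15.5, -2.5) does not reach this height (z outside [2, 10]); Merging all regions: only the result so far is present, so the union is just that shape — 1 connected region. The outline is a single polygon with 17 vertices. Extrusion per mm of travel: 0.4 × 0.1 / (π × 0.875²) = 0.016630. Accumulating E over each segment gives final E = 1.3775.

G0 X0.00 Y0.00 Z1.80
G1 X11.50 Y0.00 E0.1912
G1 X11.50 Y4.51 E0.2662
G1 X12.14 Y4.59 E0.2770
G1 X12.75 Y4.84 E0.2879
G1 X13.26 Y5.24 E0.2987
G1 X13.66 Y5.75 E0.3095
G1 X13.91 Y6.36 E0.3205
G1 X13.99 Y7.00 E0.3312
G1 X13.91 Y7.64 E0.3419
G1 X13.66 Y8.25 E0.3529
G1 X13.26 Y8.76 E0.3637
G1 X12.75 Y9.16 E0.3744
G1 X12.14 Y9.41 E0.3854
G1 X11.50 Y9.49 E0.3961
G1 X11.50 Y28.50 E0.7123
G1 X0.00 Y28.50 E0.9035
G1 X0.00 Y0.00 E1.3775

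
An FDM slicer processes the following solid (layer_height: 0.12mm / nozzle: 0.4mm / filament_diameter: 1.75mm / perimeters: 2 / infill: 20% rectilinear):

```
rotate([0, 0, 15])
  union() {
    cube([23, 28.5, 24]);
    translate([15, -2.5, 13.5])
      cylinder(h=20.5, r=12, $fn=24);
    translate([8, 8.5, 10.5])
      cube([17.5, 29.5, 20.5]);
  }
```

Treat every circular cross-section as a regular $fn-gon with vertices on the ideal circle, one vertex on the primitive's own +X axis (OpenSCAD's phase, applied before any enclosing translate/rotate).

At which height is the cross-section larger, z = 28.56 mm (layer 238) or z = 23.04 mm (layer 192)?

Layer 238 (z = 28.56): the cube is not intersected at this z (z outside [0, 24]); the cylinder at (15, -2.5): section is a regular 24-gon, circumradius r=12 (area = (24/2)·12.000²·sin(360°/24) = 447.24 mm²); the 17.5×29.5 cube at (8, 8.5) contributes its full rectangle (area 516.25 mm²); Taking the union: the regions partially overlap — summed areas 963.49 mm² minus the doubly-counted overlap 5.79 mm² gives 957.70 mm² — area = 957.70 mm²; (whole slice rotated 15° about Z — lengths, areas and connectivity unchanged). So its area = 957.70 mm². Layer 192 (z = 23.04): the cube is present — its section is the full 23×28.5 rectangle (area 655.50 mm²); the r=12 cylinder at (15, -2.5) contributes a regular 24-gon of circumradius 12 (area = (24/2)·12.000²·sin(360°/24) = 447.24 mm²); the cube at (8, 8.5) is present — its section is the full 17.5×29.5 rectangle (area 516.25 mm²); Merging all regions: the regions partially overlap — summed areas 1618.99 mm² minus the doubly-counted overlap 449.92 mm² gives 1169.07 mm² — area = 1169.07 mm²; (rotated 15° about Z; rotation is an isometry so areas/perimeters/island counts are preserved). So its area = 1169.07 mm². Layer 192 is larger (1169.07 vs 957.70 mm²).

layer 192 (z = 23.04 mm)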